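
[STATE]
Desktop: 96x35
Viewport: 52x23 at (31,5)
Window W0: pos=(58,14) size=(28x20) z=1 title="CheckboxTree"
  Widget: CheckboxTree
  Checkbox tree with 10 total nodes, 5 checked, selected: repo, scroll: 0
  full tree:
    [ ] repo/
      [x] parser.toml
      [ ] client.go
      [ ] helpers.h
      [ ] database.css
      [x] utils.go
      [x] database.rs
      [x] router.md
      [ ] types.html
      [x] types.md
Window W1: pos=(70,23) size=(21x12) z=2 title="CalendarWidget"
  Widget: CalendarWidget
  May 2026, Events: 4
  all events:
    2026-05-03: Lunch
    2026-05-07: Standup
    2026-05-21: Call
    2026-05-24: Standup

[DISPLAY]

                                                    
                                                    
                                                    
                                                    
                                                    
                                                    
                                                    
                                                    
                                                    
                           ┏━━━━━━━━━━━━━━━━━━━━━━━━
                           ┃ CheckboxTree           
                           ┠────────────────────────
                           ┃>[-] repo/              
                           ┃   [x] parser.toml      
                           ┃   [ ] client.go        
                           ┃   [ ] helpers.h        
                           ┃   [ ] database.css     
                           ┃   [x] utils.go         
                           ┃   [x] data┏━━━━━━━━━━━━
                           ┃   [x] rout┃ CalendarWid
                           ┃   [ ] type┠────────────
                           ┃   [x] type┃      May 20
                           ┃           ┃Mo Tu We Th 


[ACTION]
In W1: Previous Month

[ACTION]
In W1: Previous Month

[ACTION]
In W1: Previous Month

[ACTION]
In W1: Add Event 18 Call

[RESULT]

                                                    
                                                    
                                                    
                                                    
                                                    
                                                    
                                                    
                                                    
                                                    
                           ┏━━━━━━━━━━━━━━━━━━━━━━━━
                           ┃ CheckboxTree           
                           ┠────────────────────────
                           ┃>[-] repo/              
                           ┃   [x] parser.toml      
                           ┃   [ ] client.go        
                           ┃   [ ] helpers.h        
                           ┃   [ ] database.css     
                           ┃   [x] utils.go         
                           ┃   [x] data┏━━━━━━━━━━━━
                           ┃   [x] rout┃ CalendarWid
                           ┃   [ ] type┠────────────
                           ┃   [x] type┃   February 
                           ┃           ┃Mo Tu We Th 


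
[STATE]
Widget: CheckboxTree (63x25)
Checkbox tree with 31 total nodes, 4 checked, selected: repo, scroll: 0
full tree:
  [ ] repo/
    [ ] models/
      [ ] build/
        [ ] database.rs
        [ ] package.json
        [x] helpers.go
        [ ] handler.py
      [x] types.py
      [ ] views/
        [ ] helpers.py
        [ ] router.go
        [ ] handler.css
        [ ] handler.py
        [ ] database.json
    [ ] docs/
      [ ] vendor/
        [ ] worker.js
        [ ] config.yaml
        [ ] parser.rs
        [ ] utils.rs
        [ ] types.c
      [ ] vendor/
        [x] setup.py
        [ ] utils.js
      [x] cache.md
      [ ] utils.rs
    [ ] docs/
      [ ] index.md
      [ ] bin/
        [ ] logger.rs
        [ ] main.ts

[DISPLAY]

>[-] repo/                                                     
   [-] models/                                                 
     [-] build/                                                
       [ ] database.rs                                         
       [ ] package.json                                        
       [x] helpers.go                                          
       [ ] handler.py                                          
     [x] types.py                                              
     [ ] views/                                                
       [ ] helpers.py                                          
       [ ] router.go                                           
       [ ] handler.css                                         
       [ ] handler.py                                          
       [ ] database.json                                       
   [-] docs/                                                   
     [ ] vendor/                                               
       [ ] worker.js                                           
       [ ] config.yaml                                         
       [ ] parser.rs                                           
       [ ] utils.rs                                            
       [ ] types.c                                             
     [-] vendor/                                               
       [x] setup.py                                            
       [ ] utils.js                                            
     [x] cache.md                                              


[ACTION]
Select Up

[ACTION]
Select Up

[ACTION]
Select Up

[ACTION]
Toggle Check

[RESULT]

>[x] repo/                                                     
   [x] models/                                                 
     [x] build/                                                
       [x] database.rs                                         
       [x] package.json                                        
       [x] helpers.go                                          
       [x] handler.py                                          
     [x] types.py                                              
     [x] views/                                                
       [x] helpers.py                                          
       [x] router.go                                           
       [x] handler.css                                         
       [x] handler.py                                          
       [x] database.json                                       
   [x] docs/                                                   
     [x] vendor/                                               
       [x] worker.js                                           
       [x] config.yaml                                         
       [x] parser.rs                                           
       [x] utils.rs                                            
       [x] types.c                                             
     [x] vendor/                                               
       [x] setup.py                                            
       [x] utils.js                                            
     [x] cache.md                                              


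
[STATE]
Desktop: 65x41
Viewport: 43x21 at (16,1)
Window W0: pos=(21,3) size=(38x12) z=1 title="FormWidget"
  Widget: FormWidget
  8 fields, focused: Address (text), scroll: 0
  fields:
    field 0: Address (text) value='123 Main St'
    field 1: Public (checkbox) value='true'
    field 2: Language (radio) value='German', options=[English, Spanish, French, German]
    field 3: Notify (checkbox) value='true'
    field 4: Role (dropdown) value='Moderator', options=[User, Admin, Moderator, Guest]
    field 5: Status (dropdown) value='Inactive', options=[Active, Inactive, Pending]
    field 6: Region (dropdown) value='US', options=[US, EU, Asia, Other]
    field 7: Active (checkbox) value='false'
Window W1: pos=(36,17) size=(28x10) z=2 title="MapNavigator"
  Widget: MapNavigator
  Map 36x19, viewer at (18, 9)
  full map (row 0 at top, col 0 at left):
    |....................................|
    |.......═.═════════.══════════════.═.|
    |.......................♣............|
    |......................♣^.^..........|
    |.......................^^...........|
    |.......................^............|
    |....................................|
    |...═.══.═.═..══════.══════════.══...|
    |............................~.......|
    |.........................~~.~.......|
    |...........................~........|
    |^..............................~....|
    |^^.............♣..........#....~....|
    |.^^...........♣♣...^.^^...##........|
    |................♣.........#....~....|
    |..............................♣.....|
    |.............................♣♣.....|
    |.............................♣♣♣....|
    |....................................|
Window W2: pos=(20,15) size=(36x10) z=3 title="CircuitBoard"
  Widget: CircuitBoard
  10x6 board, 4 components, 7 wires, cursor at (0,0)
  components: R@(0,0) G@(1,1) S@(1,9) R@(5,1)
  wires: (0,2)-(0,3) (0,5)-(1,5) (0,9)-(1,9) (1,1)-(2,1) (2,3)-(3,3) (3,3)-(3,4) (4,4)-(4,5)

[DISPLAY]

                                           
                                           
     ┏━━━━━━━━━━━━━━━━━━━━━━━━━━━━━━━━━━━━┓
     ┃ FormWidget                         ┃
     ┠────────────────────────────────────┨
     ┃> Address:    [123 Main St         ]┃
     ┃  Public:     [x]                   ┃
     ┃  Language:   ( ) English  ( ) Spani┃
     ┃  Notify:     [x]                   ┃
     ┃  Role:       [Moderator          ▼]┃
     ┃  Status:     [Inactive           ▼]┃
     ┃  Region:     [US                 ▼]┃
     ┃  Active:     [ ]                   ┃
     ┗━━━━━━━━━━━━━━━━━━━━━━━━━━━━━━━━━━━━┛
    ┏━━━━━━━━━━━━━━━━━━━━━━━━━━━━━━━━━━┓   
    ┃ CircuitBoard                     ┃   
    ┠──────────────────────────────────┨━━━
    ┃   0 1 2 3 4 5 6 7 8 9            ┃   
    ┃0  [R]      · ─ ·       ·         ┃───
    ┃                        │         ┃...
    ┃1       G               ·         ┃═══


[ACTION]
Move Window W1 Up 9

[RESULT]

                                           
                                           
     ┏━━━━━━━━━━━━━━━━━━━━━━━━━━━━━━━━━━━━┓
     ┃ FormWidget                         ┃
     ┠────────────────────────────────────┨
     ┃> Address:    [123 Main St         ]┃
     ┃  Public:     [x]                   ┃
     ┃  Language:   ┏━━━━━━━━━━━━━━━━━━━━━━
     ┃  Notify:     ┃ MapNavigator         
     ┃  Role:       ┠──────────────────────
     ┃  Status:     ┃......................
     ┃  Region:     ┃══.═.═..══════.═══════
     ┃  Active:     ┃......................
     ┗━━━━━━━━━━━━━━┃.............@......~~
    ┏━━━━━━━━━━━━━━━━━━━━━━━━━━━━━━━━━━┓...
    ┃ CircuitBoard                     ┃...
    ┠──────────────────────────────────┨━━━
    ┃   0 1 2 3 4 5 6 7 8 9            ┃   
    ┃0  [R]      · ─ ·       ·         ┃   
    ┃                        │         ┃   
    ┃1       G               ·         ┃   


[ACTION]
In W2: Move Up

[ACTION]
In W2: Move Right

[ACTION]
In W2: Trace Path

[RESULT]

                                           
                                           
     ┏━━━━━━━━━━━━━━━━━━━━━━━━━━━━━━━━━━━━┓
     ┃ FormWidget                         ┃
     ┠────────────────────────────────────┨
     ┃> Address:    [123 Main St         ]┃
     ┃  Public:     [x]                   ┃
     ┃  Language:   ┏━━━━━━━━━━━━━━━━━━━━━━
     ┃  Notify:     ┃ MapNavigator         
     ┃  Role:       ┠──────────────────────
     ┃  Status:     ┃......................
     ┃  Region:     ┃══.═.═..══════.═══════
     ┃  Active:     ┃......................
     ┗━━━━━━━━━━━━━━┃.............@......~~
    ┏━━━━━━━━━━━━━━━━━━━━━━━━━━━━━━━━━━┓...
    ┃ CircuitBoard                     ┃...
    ┠──────────────────────────────────┨━━━
    ┃   0 1 2 3 4 5 6 7 8 9            ┃   
    ┃0   R  [.]  · ─ ·       ·         ┃   
    ┃                        │         ┃   
    ┃1       G               ·         ┃   


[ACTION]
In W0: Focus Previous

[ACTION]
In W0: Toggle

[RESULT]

                                           
                                           
     ┏━━━━━━━━━━━━━━━━━━━━━━━━━━━━━━━━━━━━┓
     ┃ FormWidget                         ┃
     ┠────────────────────────────────────┨
     ┃  Address:    [123 Main St         ]┃
     ┃  Public:     [x]                   ┃
     ┃  Language:   ┏━━━━━━━━━━━━━━━━━━━━━━
     ┃  Notify:     ┃ MapNavigator         
     ┃  Role:       ┠──────────────────────
     ┃  Status:     ┃......................
     ┃  Region:     ┃══.═.═..══════.═══════
     ┃> Active:     ┃......................
     ┗━━━━━━━━━━━━━━┃.............@......~~
    ┏━━━━━━━━━━━━━━━━━━━━━━━━━━━━━━━━━━┓...
    ┃ CircuitBoard                     ┃...
    ┠──────────────────────────────────┨━━━
    ┃   0 1 2 3 4 5 6 7 8 9            ┃   
    ┃0   R  [.]  · ─ ·       ·         ┃   
    ┃                        │         ┃   
    ┃1       G               ·         ┃   


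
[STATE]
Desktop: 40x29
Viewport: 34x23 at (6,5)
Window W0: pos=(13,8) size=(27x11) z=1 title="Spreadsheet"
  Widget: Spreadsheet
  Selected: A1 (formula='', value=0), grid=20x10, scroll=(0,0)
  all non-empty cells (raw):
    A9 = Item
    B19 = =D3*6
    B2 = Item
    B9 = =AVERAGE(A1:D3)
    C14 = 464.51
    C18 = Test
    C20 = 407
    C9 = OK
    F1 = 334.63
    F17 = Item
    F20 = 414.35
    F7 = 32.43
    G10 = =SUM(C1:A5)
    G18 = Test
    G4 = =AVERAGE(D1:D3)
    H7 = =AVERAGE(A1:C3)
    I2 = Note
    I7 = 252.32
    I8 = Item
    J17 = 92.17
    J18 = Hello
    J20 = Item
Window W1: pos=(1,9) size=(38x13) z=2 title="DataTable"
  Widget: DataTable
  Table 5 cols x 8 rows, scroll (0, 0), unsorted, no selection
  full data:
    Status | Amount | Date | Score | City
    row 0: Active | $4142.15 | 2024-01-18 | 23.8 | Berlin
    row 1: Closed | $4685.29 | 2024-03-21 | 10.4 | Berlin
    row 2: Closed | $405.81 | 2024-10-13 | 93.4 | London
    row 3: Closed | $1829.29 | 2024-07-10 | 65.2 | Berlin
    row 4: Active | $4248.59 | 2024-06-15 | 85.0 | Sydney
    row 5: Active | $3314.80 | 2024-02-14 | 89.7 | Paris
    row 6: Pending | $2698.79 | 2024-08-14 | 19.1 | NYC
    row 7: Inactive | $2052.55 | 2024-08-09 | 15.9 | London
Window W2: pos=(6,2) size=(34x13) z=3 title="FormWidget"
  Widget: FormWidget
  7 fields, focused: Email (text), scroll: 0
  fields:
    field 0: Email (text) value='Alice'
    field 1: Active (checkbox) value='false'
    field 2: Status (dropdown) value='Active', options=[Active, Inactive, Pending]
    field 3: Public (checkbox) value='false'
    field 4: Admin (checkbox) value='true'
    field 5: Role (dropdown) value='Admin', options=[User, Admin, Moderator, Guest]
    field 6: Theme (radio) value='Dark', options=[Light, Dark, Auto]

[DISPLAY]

┃> Email:      [Alice           ]┃
┃  Active:     [ ]               ┃
┃  Status:     [Active         ▼]┃
┃  Public:     [ ]               ┃
┃  Admin:      [x]               ┃
┃  Role:       [Admin          ▼]┃
┃  Theme:      ( ) Light  (●) Dar┃
┃                                ┃
┃                                ┃
┗━━━━━━━━━━━━━━━━━━━━━━━━━━━━━━━━┛
ed  │$4685.29│2024-03-21│10.4 │B┃┃
ed  │$405.81 │2024-10-13│93.4 │L┃┃
ed  │$1829.29│2024-07-10│65.2 │B┃┃
ve  │$4248.59│2024-06-15│85.0 │S┃┛
ve  │$3314.80│2024-02-14│89.7 │P┃ 
ing │$2698.79│2024-08-14│19.1 │N┃ 
━━━━━━━━━━━━━━━━━━━━━━━━━━━━━━━━┛ 
                                  
                                  
                                  
                                  
                                  
                                  


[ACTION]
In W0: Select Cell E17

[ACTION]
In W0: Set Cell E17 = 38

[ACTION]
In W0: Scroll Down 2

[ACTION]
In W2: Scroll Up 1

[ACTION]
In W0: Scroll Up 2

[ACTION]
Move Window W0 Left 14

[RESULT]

┃> Email:      [Alice           ]┃
┃  Active:     [ ]               ┃
┃  Status:     [Active         ▼]┃
┃  Public:     [ ]               ┃
┃  Admin:      [x]               ┃
┃  Role:       [Admin          ▼]┃
┃  Theme:      ( ) Light  (●) Dar┃
┃                                ┃
┃                                ┃
┗━━━━━━━━━━━━━━━━━━━━━━━━━━━━━━━━┛
ed  │$4685.29│2024-03-21│10.4 │B┃ 
ed  │$405.81 │2024-10-13│93.4 │L┃ 
ed  │$1829.29│2024-07-10│65.2 │B┃ 
ve  │$4248.59│2024-06-15│85.0 │S┃ 
ve  │$3314.80│2024-02-14│89.7 │P┃ 
ing │$2698.79│2024-08-14│19.1 │N┃ 
━━━━━━━━━━━━━━━━━━━━━━━━━━━━━━━━┛ 
                                  
                                  
                                  
                                  
                                  
                                  


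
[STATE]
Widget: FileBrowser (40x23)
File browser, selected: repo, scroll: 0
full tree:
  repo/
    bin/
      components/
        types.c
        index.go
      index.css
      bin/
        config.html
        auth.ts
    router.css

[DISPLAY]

> [-] repo/                             
    [+] bin/                            
    router.css                          
                                        
                                        
                                        
                                        
                                        
                                        
                                        
                                        
                                        
                                        
                                        
                                        
                                        
                                        
                                        
                                        
                                        
                                        
                                        
                                        


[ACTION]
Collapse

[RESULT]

> [+] repo/                             
                                        
                                        
                                        
                                        
                                        
                                        
                                        
                                        
                                        
                                        
                                        
                                        
                                        
                                        
                                        
                                        
                                        
                                        
                                        
                                        
                                        
                                        


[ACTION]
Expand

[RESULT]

> [-] repo/                             
    [+] bin/                            
    router.css                          
                                        
                                        
                                        
                                        
                                        
                                        
                                        
                                        
                                        
                                        
                                        
                                        
                                        
                                        
                                        
                                        
                                        
                                        
                                        
                                        


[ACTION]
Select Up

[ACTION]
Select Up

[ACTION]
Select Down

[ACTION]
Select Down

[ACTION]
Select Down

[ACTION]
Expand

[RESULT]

  [-] repo/                             
    [+] bin/                            
  > router.css                          
                                        
                                        
                                        
                                        
                                        
                                        
                                        
                                        
                                        
                                        
                                        
                                        
                                        
                                        
                                        
                                        
                                        
                                        
                                        
                                        


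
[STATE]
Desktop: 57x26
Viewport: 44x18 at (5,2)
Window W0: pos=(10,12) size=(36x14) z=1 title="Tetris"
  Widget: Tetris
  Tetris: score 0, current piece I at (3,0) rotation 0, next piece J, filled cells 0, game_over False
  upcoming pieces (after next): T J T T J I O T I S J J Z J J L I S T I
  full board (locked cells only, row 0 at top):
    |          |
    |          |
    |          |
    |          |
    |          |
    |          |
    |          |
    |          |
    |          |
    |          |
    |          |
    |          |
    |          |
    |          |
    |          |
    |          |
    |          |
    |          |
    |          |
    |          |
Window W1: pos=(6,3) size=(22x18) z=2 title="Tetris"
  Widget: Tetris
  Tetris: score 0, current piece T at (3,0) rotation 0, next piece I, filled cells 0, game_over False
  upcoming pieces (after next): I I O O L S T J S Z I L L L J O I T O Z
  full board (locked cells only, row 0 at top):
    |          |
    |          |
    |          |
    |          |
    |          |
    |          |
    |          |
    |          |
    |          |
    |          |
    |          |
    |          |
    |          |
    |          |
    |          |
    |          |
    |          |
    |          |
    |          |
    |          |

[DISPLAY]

                                            
 ┏━━━━━━━━━━━━━━━━━━━━┓                     
 ┃ Tetris             ┃                     
 ┠────────────────────┨                     
 ┃          │Next:    ┃                     
 ┃          │████     ┃                     
 ┃          │         ┃                     
 ┃          │         ┃                     
 ┃          │         ┃                     
 ┃          │         ┃                     
 ┃          │Score:   ┃━━━━━━━━━━━━━━━━━┓   
 ┃          │0        ┃                 ┃   
 ┃          │         ┃─────────────────┨   
 ┃          │         ┃                 ┃   
 ┃          │         ┃                 ┃   
 ┃          │         ┃                 ┃   
 ┃          │         ┃                 ┃   
 ┃          │         ┃                 ┃   


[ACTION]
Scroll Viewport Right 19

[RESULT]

                                            
━━━━━━━━━━━━━━┓                             
s             ┃                             
──────────────┨                             
    │Next:    ┃                             
    │████     ┃                             
    │         ┃                             
    │         ┃                             
    │         ┃                             
    │         ┃                             
    │Score:   ┃━━━━━━━━━━━━━━━━━┓           
    │0        ┃                 ┃           
    │         ┃─────────────────┨           
    │         ┃                 ┃           
    │         ┃                 ┃           
    │         ┃                 ┃           
    │         ┃                 ┃           
    │         ┃                 ┃           


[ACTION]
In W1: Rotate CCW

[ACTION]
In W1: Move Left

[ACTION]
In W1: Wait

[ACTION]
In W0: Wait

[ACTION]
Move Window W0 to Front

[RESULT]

                                            
━━━━━━━━━━━━━━┓                             
s             ┃                             
──────────────┨                             
    │Next:    ┃                             
    │████     ┃                             
    │         ┃                             
    │         ┃                             
    │         ┃                             
    │         ┃                             
━━━━━━━━━━━━━━━━━━━━━━━━━━━━━━━━┓           
etris                           ┃           
────────────────────────────────┨           
        │Next:                  ┃           
        │█                      ┃           
        │███                    ┃           
        │                       ┃           
        │                       ┃           


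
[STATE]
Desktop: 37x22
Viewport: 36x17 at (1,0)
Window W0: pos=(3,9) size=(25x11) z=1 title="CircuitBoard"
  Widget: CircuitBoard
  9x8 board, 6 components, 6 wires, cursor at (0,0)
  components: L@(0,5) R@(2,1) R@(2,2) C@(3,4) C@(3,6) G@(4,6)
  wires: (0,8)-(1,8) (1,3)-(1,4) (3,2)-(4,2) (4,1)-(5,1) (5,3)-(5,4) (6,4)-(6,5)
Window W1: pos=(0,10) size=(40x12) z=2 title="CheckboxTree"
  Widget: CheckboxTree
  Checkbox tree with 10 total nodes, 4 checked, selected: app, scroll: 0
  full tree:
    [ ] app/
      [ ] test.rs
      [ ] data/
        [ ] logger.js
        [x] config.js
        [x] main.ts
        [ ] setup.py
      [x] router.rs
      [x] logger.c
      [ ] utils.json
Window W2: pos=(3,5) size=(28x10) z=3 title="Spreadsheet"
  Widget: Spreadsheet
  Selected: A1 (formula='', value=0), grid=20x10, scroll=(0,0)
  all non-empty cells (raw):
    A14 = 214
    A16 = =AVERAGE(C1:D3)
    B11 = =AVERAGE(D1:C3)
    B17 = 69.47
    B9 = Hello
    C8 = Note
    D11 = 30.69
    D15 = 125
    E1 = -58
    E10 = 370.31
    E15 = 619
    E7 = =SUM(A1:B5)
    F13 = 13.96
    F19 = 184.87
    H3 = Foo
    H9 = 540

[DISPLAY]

                                    
                                    
                                    
                                    
                                    
  ┏━━━━━━━━━━━━━━━━━━━━━━━━━━┓      
  ┃ Spreadsheet              ┃      
  ┠──────────────────────────┨      
  ┃A1:                       ┃      
  ┃       A       B       C  ┃      
━━┃--------------------------┃━━━━━━
 C┃  1      [0]       0      ┃      
──┃  2        0       0      ┃──────
>[┃  3        0       0      ┃      
  ┗━━━━━━━━━━━━━━━━━━━━━━━━━━┛      
   [-] data/                        
     [ ] logger.js                  


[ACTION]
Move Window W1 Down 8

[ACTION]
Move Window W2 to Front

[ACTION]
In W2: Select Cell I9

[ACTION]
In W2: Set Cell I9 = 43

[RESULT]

                                    
                                    
                                    
                                    
                                    
  ┏━━━━━━━━━━━━━━━━━━━━━━━━━━┓      
  ┃ Spreadsheet              ┃      
  ┠──────────────────────────┨      
  ┃I9: 43                    ┃      
  ┃       A       B       C  ┃      
━━┃--------------------------┃━━━━━━
 C┃  1        0       0      ┃      
──┃  2        0       0      ┃──────
>[┃  3        0       0      ┃      
  ┗━━━━━━━━━━━━━━━━━━━━━━━━━━┛      
   [-] data/                        
     [ ] logger.js                  


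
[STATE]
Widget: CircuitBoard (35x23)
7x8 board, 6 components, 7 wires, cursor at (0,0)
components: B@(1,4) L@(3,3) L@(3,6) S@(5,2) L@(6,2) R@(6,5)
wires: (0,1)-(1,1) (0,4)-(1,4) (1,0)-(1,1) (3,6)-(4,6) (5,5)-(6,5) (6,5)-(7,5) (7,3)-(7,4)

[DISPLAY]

   0 1 2 3 4 5 6                   
0  [.]  ·           ·              
        │           │              
1   · ─ ·           B              
                                   
2                                  
                                   
3               L           L      
                            │      
4                           ·      
                                   
5           S           ·          
                        │          
6           L           R          
                        │          
7               · ─ ·   ·          
Cursor: (0,0)                      
                                   
                                   
                                   
                                   
                                   
                                   


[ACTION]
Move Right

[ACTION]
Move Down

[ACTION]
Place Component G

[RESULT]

   0 1 2 3 4 5 6                   
0       ·           ·              
        │           │              
1   · ─[G]          B              
                                   
2                                  
                                   
3               L           L      
                            │      
4                           ·      
                                   
5           S           ·          
                        │          
6           L           R          
                        │          
7               · ─ ·   ·          
Cursor: (1,1)                      
                                   
                                   
                                   
                                   
                                   
                                   


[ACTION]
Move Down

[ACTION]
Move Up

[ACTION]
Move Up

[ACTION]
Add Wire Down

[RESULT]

   0 1 2 3 4 5 6                   
0      [.]          ·              
        │           │              
1   · ─ G           B              
                                   
2                                  
                                   
3               L           L      
                            │      
4                           ·      
                                   
5           S           ·          
                        │          
6           L           R          
                        │          
7               · ─ ·   ·          
Cursor: (0,1)                      
                                   
                                   
                                   
                                   
                                   
                                   


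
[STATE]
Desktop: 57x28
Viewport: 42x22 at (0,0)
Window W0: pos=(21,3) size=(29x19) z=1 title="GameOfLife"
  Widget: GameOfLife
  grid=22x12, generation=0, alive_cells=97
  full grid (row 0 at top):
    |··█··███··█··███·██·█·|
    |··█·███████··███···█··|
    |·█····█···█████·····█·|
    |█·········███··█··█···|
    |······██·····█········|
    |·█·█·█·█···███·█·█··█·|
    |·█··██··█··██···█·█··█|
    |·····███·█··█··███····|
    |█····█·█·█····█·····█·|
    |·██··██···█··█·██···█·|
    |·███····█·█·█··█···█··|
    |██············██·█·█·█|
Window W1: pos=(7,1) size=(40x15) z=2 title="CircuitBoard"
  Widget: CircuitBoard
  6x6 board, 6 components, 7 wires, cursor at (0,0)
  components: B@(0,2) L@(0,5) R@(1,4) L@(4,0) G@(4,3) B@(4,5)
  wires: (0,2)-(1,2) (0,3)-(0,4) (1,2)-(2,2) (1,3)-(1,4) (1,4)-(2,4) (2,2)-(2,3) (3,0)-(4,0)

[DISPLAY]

                                          
       ┏━━━━━━━━━━━━━━━━━━━━━━━━━━━━━━━━━━
       ┃ CircuitBoard                     
       ┠──────────────────────────────────
       ┃   0 1 2 3 4 5                    
       ┃0  [.]      B   · ─ ·   L         
       ┃            │                     
       ┃1           ·   · ─ R             
       ┃            │       │             
       ┃2           · ─ ·   ·             
       ┃                                  
       ┃3   ·                             
       ┃    │                             
       ┃4   L           G       B         
       ┃                                  
       ┗━━━━━━━━━━━━━━━━━━━━━━━━━━━━━━━━━━
                     ┃·██··██···█··█·██···
                     ┃·███····█·█·█··█···█
                     ┃██············██·█·█
                     ┃                    
                     ┃                    
                     ┗━━━━━━━━━━━━━━━━━━━━


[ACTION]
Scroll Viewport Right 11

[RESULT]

                                          
━━━━━━━━━━━━━━━━━━━━━━━━━━━━━━━━━━━┓      
rcuitBoard                         ┃      
───────────────────────────────────┨━━┓   
0 1 2 3 4 5                        ┃  ┃   
[.]      B   · ─ ·   L             ┃──┨   
         │                         ┃  ┃   
         ·   · ─ R                 ┃  ┃   
         │       │                 ┃  ┃   
         · ─ ·   ·                 ┃  ┃   
                                   ┃  ┃   
 ·                                 ┃  ┃   
 │                                 ┃  ┃   
 L           G       B             ┃  ┃   
                                   ┃  ┃   
━━━━━━━━━━━━━━━━━━━━━━━━━━━━━━━━━━━┛  ┃   
          ┃·██··██···█··█·██···█·     ┃   
          ┃·███····█·█·█··█···█··     ┃   
          ┃██············██·█·█·█     ┃   
          ┃                           ┃   
          ┃                           ┃   
          ┗━━━━━━━━━━━━━━━━━━━━━━━━━━━┛   


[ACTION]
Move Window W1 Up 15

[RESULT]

━━━━━━━━━━━━━━━━━━━━━━━━━━━━━━━━━━━┓      
rcuitBoard                         ┃      
───────────────────────────────────┨      
0 1 2 3 4 5                        ┃━━┓   
[.]      B   · ─ ·   L             ┃  ┃   
         │                         ┃──┨   
         ·   · ─ R                 ┃  ┃   
         │       │                 ┃  ┃   
         · ─ ·   ·                 ┃  ┃   
                                   ┃  ┃   
 ·                                 ┃  ┃   
 │                                 ┃  ┃   
 L           G       B             ┃  ┃   
                                   ┃  ┃   
━━━━━━━━━━━━━━━━━━━━━━━━━━━━━━━━━━━┛  ┃   
          ┃█····█·█·█····█·····█·     ┃   
          ┃·██··██···█··█·██···█·     ┃   
          ┃·███····█·█·█··█···█··     ┃   
          ┃██············██·█·█·█     ┃   
          ┃                           ┃   
          ┃                           ┃   
          ┗━━━━━━━━━━━━━━━━━━━━━━━━━━━┛   


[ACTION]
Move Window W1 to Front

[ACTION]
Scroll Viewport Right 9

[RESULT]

━━━━━━━━━━━━━━━━━━━━━━━━━━━━━━━┓          
tBoard                         ┃          
───────────────────────────────┨          
2 3 4 5                        ┃━━┓       
     B   · ─ ·   L             ┃  ┃       
     │                         ┃──┨       
     ·   · ─ R                 ┃  ┃       
     │       │                 ┃  ┃       
     · ─ ·   ·                 ┃  ┃       
                               ┃  ┃       
                               ┃  ┃       
                               ┃  ┃       
         G       B             ┃  ┃       
                               ┃  ┃       
━━━━━━━━━━━━━━━━━━━━━━━━━━━━━━━┛  ┃       
      ┃█····█·█·█····█·····█·     ┃       
      ┃·██··██···█··█·██···█·     ┃       
      ┃·███····█·█·█··█···█··     ┃       
      ┃██············██·█·█·█     ┃       
      ┃                           ┃       
      ┃                           ┃       
      ┗━━━━━━━━━━━━━━━━━━━━━━━━━━━┛       
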